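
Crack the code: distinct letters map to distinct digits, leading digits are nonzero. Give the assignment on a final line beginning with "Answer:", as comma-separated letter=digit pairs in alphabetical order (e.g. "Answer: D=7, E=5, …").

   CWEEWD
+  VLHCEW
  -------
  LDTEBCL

Step 1. [col 1: D + W ≡ L (mod 10)] D=3 is one option consistent with column 1 (D + W ≡ L (mod 10), carry-in 0) — take it, so D=3.
Step 2. [col 1: D + W ≡ L (mod 10)] no forcing yet in column 1 (carry-in 0); W=8 is free and consistent — try it. So W=8.
Step 3. [col 1: D + W ≡ L (mod 10)] column 1: given D=3, W=8, carry-in 0, and digits 3,8 already taken and all letters distinct, D+W≡L (mod 10) forces L=1 ⇒ L=1.
Step 4. [col 2: W + E ≡ C (mod 10)] no forcing yet in column 2 (carry-in 1); E=6 is free and consistent — try it ⇒ E=6.
Step 5. [col 2: W + E ≡ C (mod 10)] from column 2 (W=8, E=6, carry-in 1, digits 1,3,6,8 already taken and all letters distinct): C must equal 5 ⇒ C=5.
Step 6. [col 3: E + C ≡ B (mod 10)] in column 3 we have E+C≡B with carry-in 1; given E=6, C=5 and digits 1,3,5,6,8 already taken and all letters distinct, that pins B to 2 ⇒ B=2.
Step 7. [col 4: E + H ≡ E (mod 10)] column 4: given E=6, carry-in 1, and digits 1,2,3,5,6,8 already taken and all letters distinct, E+H≡E (mod 10) forces H=9, so H=9.
Step 8. [col 5: W + L ≡ T (mod 10)] in column 5 we have W+L≡T with carry-in 1; given W=8, L=1 and digits 1,2,3,5,6,8,9 already taken and all letters distinct, that pins T to 0 ⇒ T=0.
Step 9. [col 6: C + V ≡ D (mod 10)] column 6: given C=5, D=3, carry-in 1, and digits 0,1,2,3,5,6,8,9 already taken and all letters distinct, C+V≡D (mod 10) forces V=7. So V=7.

Answer: B=2, C=5, D=3, E=6, H=9, L=1, T=0, V=7, W=8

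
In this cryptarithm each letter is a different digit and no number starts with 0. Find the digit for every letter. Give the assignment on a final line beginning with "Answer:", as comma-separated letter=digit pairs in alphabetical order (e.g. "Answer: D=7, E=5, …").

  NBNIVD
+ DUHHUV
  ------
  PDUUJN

Step 1. [col 1: D + V ≡ N (mod 10)] column 1 (D + V ≡ N (mod 10), carry-in 0) doesn't pin D yet; pick D=2 and continue. So D=2.
Step 2. [col 1: D + V ≡ N (mod 10)] no forcing yet in column 1 (carry-in 0); N=7 is free and consistent — try it ⇒ N=7.
Step 3. [col 1: D + V ≡ N (mod 10)] column 1: given D=2, N=7, carry-in 0, and digits 2,7 already taken and all letters distinct, D+V≡N (mod 10) forces V=5, so V=5.
Step 4. [col 2: V + U ≡ J (mod 10)] several values work for J in column 2 (V + U ≡ J (mod 10), carry-in 0); try J=6, so J=6.
Step 5. [col 2: V + U ≡ J (mod 10)] from column 2 (V=5, J=6, carry-in 0, digits 2,5,6,7 already taken and all letters distinct): U must equal 1, so U=1.
Step 6. [col 3: I + H ≡ U (mod 10)] H=3 is one option consistent with column 3 (I + H ≡ U (mod 10), carry-in 0) — take it, so H=3.
Step 7. [col 3: I + H ≡ U (mod 10)] in column 3 we have I+H≡U with carry-in 0; given H=3, U=1 and digits 1,2,3,5,6,7 already taken and all letters distinct, that pins I to 8. So I=8.
Step 8. [col 5: B + U ≡ D (mod 10)] column 5: given U=1, D=2, carry-in 1, and digits 1,2,3,5,6,7,8 already taken and all letters distinct, B+U≡D (mod 10) forces B=0 ⇒ B=0.
Step 9. [col 6: N + D ≡ P (mod 10)] in column 6 we have N+D≡P with carry-in 0; given N=7, D=2 and digits 0,1,2,3,5,6,7,8 already taken and all letters distinct, that pins P to 9. So P=9.

Answer: B=0, D=2, H=3, I=8, J=6, N=7, P=9, U=1, V=5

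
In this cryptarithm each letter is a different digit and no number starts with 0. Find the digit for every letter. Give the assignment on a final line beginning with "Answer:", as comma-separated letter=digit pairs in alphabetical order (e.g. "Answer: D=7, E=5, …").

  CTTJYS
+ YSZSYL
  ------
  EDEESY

Step 1. [col 1: S + L ≡ Y (mod 10)] column 1 (S + L ≡ Y (mod 10), carry-in 0) doesn't pin L yet; pick L=7 and continue. So L=7.
Step 2. [col 1: S + L ≡ Y (mod 10)] column 1 (S + L ≡ Y (mod 10), carry-in 0) doesn't pin Y yet; pick Y=2 and continue ⇒ Y=2.
Step 3. [col 1: S + L ≡ Y (mod 10)] column 1 reads S+L+carry(0)=Y with L=7, Y=2; with digits 2,7 already taken and all letters distinct, the only value for S is 5. So S=5.
Step 4. [col 3: J + S ≡ E (mod 10)] several values work for J in column 3 (J + S ≡ E (mod 10), carry-in 0); try J=4 ⇒ J=4.
Step 5. [col 3: J + S ≡ E (mod 10)] column 3: given J=4, S=5, carry-in 0, and digits 2,4,5,7 already taken and all letters distinct, J+S≡E (mod 10) forces E=9 ⇒ E=9.
Step 6. [col 4: T + Z ≡ E (mod 10)] Z=1 is one option consistent with column 4 (T + Z ≡ E (mod 10), carry-in 0) — take it, so Z=1.
Step 7. [col 4: T + Z ≡ E (mod 10)] column 4 reads T+Z+carry(0)=E with Z=1, E=9; with digits 1,2,4,5,7,9 already taken and all letters distinct, the only value for T is 8, so T=8.
Step 8. [col 5: T + S ≡ D (mod 10)] column 5 reads T+S+carry(0)=D with T=8, S=5; with digits 1,2,4,5,7,8,9 already taken and all letters distinct, the only value for D is 3. So D=3.
Step 9. [col 6: C + Y ≡ E (mod 10)] column 6 reads C+Y+carry(1)=E with Y=2, E=9; with digits 1,2,3,4,5,7,8,9 already taken and all letters distinct, the only value for C is 6. So C=6.

Answer: C=6, D=3, E=9, J=4, L=7, S=5, T=8, Y=2, Z=1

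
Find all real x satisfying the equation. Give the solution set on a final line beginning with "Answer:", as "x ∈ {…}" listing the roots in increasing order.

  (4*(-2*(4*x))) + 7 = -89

Step 1. [(4*(-2*(4*x))) + 7 = -89] subtract 7: x sits inside (… + 7) ⇒ sub: 4*(-2*(4*x)) = -96.
Step 2. [4*(-2*(4*x)) = -96] leading coefficient 4: divide by 4, so div: -2*(4*x) = -24.
Step 3. [-2*(4*x) = -24] leading coefficient -2: divide by -2, so div: 4*x = 12.
Step 4. [4*x = 12] 4 out front; divide by 4. So div: x = 3.

Answer: x ∈ {3}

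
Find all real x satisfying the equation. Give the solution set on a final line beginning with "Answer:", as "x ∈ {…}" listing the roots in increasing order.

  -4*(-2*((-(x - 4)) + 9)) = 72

Step 1. [-4*(-2*((-(x - 4)) + 9)) = 72] LHS = -4·(…); ÷-4 both sides ⇒ div: -2*((-(x - 4)) + 9) = -18.
Step 2. [-2*((-(x - 4)) + 9) = -18] -2 out front; divide by -2. So div: (-(x - 4)) + 9 = 9.
Step 3. [(-(x - 4)) + 9 = 9] peel the +9: subtract 9 from each side. So sub: -(x - 4) = 0.
Step 4. [-(x - 4) = 0] LHS negated; negate both sides, so neg: x - 4 = 0.
Step 5. [x - 4 = 0] add 4: x sits inside (… - 4), so sub: x = 4.

Answer: x ∈ {4}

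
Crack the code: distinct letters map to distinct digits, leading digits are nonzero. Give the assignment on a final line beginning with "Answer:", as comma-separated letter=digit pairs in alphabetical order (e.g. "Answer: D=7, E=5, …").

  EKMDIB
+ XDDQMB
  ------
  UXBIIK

Step 1. [col 1: B + B ≡ K (mod 10)] K=8 is one option consistent with column 1 (B + B ≡ K (mod 10), carry-in 0) — take it ⇒ K=8.
Step 2. [col 1: B + B ≡ K (mod 10)] column 1 (B + B ≡ K (mod 10), carry-in 0) doesn't pin B yet; pick B=4 and continue, so B=4.
Step 3. [col 2: I + M ≡ I (mod 10)] column 2: given nothing yet, carry-in 0, and digits 4,8 already taken and all letters distinct, I+M≡I (mod 10) forces M=0. So M=0.
Step 4. [col 2: I + M ≡ I (mod 10)] several values work for I in column 2 (I + M ≡ I (mod 10), carry-in 0); try I=2 ⇒ I=2.
Step 5. [col 3: D + Q ≡ I (mod 10)] no forcing yet in column 3 (carry-in 0); D=3 is free and consistent — try it. So D=3.
Step 6. [col 3: D + Q ≡ I (mod 10)] column 3 reads D+Q+carry(0)=I with D=3, I=2; with digits 0,2,3,4,8 already taken and all letters distinct, the only value for Q is 9, so Q=9.
Step 7. [col 5: K + D ≡ X (mod 10)] from column 5 (K=8, D=3, carry-in 0, digits 0,2,3,4,8,9 already taken and all letters distinct): X must equal 1. So X=1.
Step 8. [col 6: E + X ≡ U (mod 10)] column 6 reads E+X+carry(1)=U with X=1; with digits 0,1,2,3,4,8,9 already taken and all letters distinct, the only value for E is 5. So E=5.
Step 9. [col 6: E + X ≡ U (mod 10)] from column 6 (E=5, X=1, carry-in 1, digits 0,1,2,3,4,5,8,9 already taken and all letters distinct): U must equal 7 ⇒ U=7.

Answer: B=4, D=3, E=5, I=2, K=8, M=0, Q=9, U=7, X=1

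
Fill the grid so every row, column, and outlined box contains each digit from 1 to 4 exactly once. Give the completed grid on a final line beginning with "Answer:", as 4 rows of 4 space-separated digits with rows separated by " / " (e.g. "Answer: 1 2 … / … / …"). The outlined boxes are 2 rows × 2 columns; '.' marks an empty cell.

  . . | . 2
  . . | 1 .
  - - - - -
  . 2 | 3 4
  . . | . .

Step 1. [r3c1∈{1}] only 1 remains possible at r3c1 ⇒ r3c1=1.
Step 2. [r2c4∈{3}] r2c4's peers cover all but 3. So r2c4=3.
Step 3. [r2c2∈{4}] only 4 remains possible at r2c2, so r2c2=4.
Step 4. [r4c2∈{3}] nothing but 3 survives at r4c2 ⇒ r4c2=3.
Step 5. [r4c3∈{2}] nothing but 2 survives at r4c3. So r4c3=2.
Step 6. [r1c3∈{4}] r1c3's peers cover all but 4 ⇒ r1c3=4.
Step 7. [r1c1∈{3}] only 3 remains possible at r1c1, so r1c1=3.
Step 8. [r4c1∈{4}] only 4 remains possible at r4c1 ⇒ r4c1=4.
Step 9. [r4c4∈{1}] only 1 remains possible at r4c4 ⇒ r4c4=1.
Step 10. [r2c1∈{2}] r2c1 has the single candidate 2, so r2c1=2.
Step 11. [r1c2∈{1}] nothing but 1 survives at r1c2 ⇒ r1c2=1.

Answer: 3 1 4 2 / 2 4 1 3 / 1 2 3 4 / 4 3 2 1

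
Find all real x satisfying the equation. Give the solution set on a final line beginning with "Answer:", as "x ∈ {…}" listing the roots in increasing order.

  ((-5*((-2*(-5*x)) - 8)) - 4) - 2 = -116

Step 1. [((-5*((-2*(-5*x)) - 8)) - 4) - 2 = -116] the outer -2 inverts by adding 2. So sub: (-5*((-2*(-5*x)) - 8)) - 4 = -114.
Step 2. [(-5*((-2*(-5*x)) - 8)) - 4 = -114] add 4: x sits inside (… - 4) ⇒ sub: -5*((-2*(-5*x)) - 8) = -110.
Step 3. [-5*((-2*(-5*x)) - 8) = -110] -5 out front; divide by -5. So div: (-2*(-5*x)) - 8 = 22.
Step 4. [(-2*(-5*x)) - 8 = 22] -8 is outermost — add 8 both sides ⇒ sub: -2*(-5*x) = 30.
Step 5. [-2*(-5*x) = 30] divide by the outer -2. So div: -5*x = -15.
Step 6. [-5*x = -15] LHS = -5·(…); ÷-5 both sides. So div: x = 3.

Answer: x ∈ {3}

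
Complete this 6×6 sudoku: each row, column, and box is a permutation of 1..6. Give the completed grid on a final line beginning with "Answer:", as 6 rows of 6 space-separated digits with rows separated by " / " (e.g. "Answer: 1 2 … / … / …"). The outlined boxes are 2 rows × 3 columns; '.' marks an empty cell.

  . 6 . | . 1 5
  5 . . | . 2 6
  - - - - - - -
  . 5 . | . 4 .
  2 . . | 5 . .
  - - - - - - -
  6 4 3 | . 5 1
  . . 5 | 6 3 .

Step 1. [r3c4∈{1,2,3}] r3c4 is the only open cell in col 4 admitting 1 ⇒ r3c4=1.
Step 2. [r1c1∈{3,4}] in col 1, 4 fits only at r1c1. So r1c1=4.
Step 3. [r2c2∈{1,3}] in box 1, 3 fits only at r2c2 ⇒ r2c2=3.
Step 4. [r3c6∈{2,3}] r3c6 is the only open cell in row 3 admitting 2. So r3c6=2.
Step 5. [r4c3∈{1,4,6}] 4 has one home in row 4: r4c3. So r4c3=4.
Step 6. [r6c1∈{1}] r6c1's peers cover all but 1 ⇒ r6c1=1.
Step 7. [r2c4∈{4}] r2c4 is down to just 4 ⇒ r2c4=4.
Step 8. [r6c6∈{4}] r6c6 has the single candidate 4. So r6c6=4.
Step 9. [r4c5∈{6}] only 6 remains possible at r4c5, so r4c5=6.
Step 10. [r3c1∈{3}] r3c1's peers cover all but 3 ⇒ r3c1=3.
Step 11. [r2c3∈{1}] nothing but 1 survives at r2c3. So r2c3=1.
Step 12. [r3c3∈{6}] r3c3 has the single candidate 6. So r3c3=6.
Step 13. [r6c2∈{2}] nothing but 2 survives at r6c2. So r6c2=2.
Step 14. [r1c4∈{3}] only 3 remains possible at r1c4 ⇒ r1c4=3.
Step 15. [r4c6∈{3}] nothing but 3 survives at r4c6 ⇒ r4c6=3.
Step 16. [r5c4∈{2}] r5c4's peers cover all but 2, so r5c4=2.
Step 17. [r4c2∈{1}] r4c2 is down to just 1, so r4c2=1.
Step 18. [r1c3∈{2}] only 2 remains possible at r1c3. So r1c3=2.

Answer: 4 6 2 3 1 5 / 5 3 1 4 2 6 / 3 5 6 1 4 2 / 2 1 4 5 6 3 / 6 4 3 2 5 1 / 1 2 5 6 3 4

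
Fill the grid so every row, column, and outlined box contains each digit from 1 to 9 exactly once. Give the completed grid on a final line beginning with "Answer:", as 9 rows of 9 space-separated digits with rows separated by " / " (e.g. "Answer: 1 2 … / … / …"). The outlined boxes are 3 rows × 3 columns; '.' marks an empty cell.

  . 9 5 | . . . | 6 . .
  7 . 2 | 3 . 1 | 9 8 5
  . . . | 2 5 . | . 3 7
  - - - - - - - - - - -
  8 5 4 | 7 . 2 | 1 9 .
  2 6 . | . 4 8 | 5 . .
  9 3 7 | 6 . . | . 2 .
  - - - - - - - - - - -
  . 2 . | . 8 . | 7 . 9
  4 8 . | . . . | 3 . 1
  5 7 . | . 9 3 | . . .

Step 1. [r3c7∈{4}] nothing but 4 survives at r3c7, so r3c7=4.
Step 2. [r8c4∈{5}] r8c4 has the single candidate 5 ⇒ r8c4=5.
Step 3. [r8c8∈{6}] r8c8 is down to just 6. So r8c8=6.
Step 4. [r5c3∈{1}] r5c3's peers cover all but 1. So r5c3=1.
Step 5. [r7c1∈{1,3,6}] in box 7, 1 fits only at r7c1 ⇒ r7c1=1.
Step 6. [r7c4∈{4}] r7c4 has the single candidate 4, so r7c4=4.
Step 7. [r6c7∈{8}] only 8 remains possible at r6c7 ⇒ r6c7=8.
Step 8. [r9c3∈{6}] r9c3 has the single candidate 6. So r9c3=6.
Step 9. [r8c6∈{7}] only 7 remains possible at r8c6 ⇒ r8c6=7.
Step 10. [r9c9∈{2,4,8}] 8 has one home in row 9: r9c9 ⇒ r9c9=8.
Step 11. [r3c1∈{6}] r3c1's peers cover all but 6. So r3c1=6.
Step 12. [r5c9∈{3}] r5c9 is down to just 3, so r5c9=3.
Step 13. [r3c6∈{9}] only 9 remains possible at r3c6. So r3c6=9.
Step 14. [r2c2∈{4}] r2c2 is down to just 4, so r2c2=4.
Step 15. [r9c4∈{1}] r9c4 is down to just 1. So r9c4=1.
Step 16. [r1c8∈{1}] r1c8 has the single candidate 1. So r1c8=1.
Step 17. [r5c4∈{9}] only 9 remains possible at r5c4 ⇒ r5c4=9.
Step 18. [r1c1∈{3}] nothing but 3 survives at r1c1. So r1c1=3.
Step 19. [r1c6∈{4}] r1c6 is down to just 4. So r1c6=4.
Step 20. [r9c8∈{4}] only 4 remains possible at r9c8, so r9c8=4.
Step 21. [r3c3∈{8}] only 8 remains possible at r3c3 ⇒ r3c3=8.
Step 22. [r6c9∈{4}] r6c9's peers cover all but 4. So r6c9=4.
Step 23. [r1c9∈{2}] r1c9's peers cover all but 2 ⇒ r1c9=2.
Step 24. [r7c3∈{3}] r7c3's peers cover all but 3 ⇒ r7c3=3.
Step 25. [r4c9∈{6}] r4c9 has the single candidate 6 ⇒ r4c9=6.
Step 26. [r8c3∈{9}] r8c3 is down to just 9. So r8c3=9.
Step 27. [r5c8∈{7}] only 7 remains possible at r5c8 ⇒ r5c8=7.
Step 28. [r3c2∈{1}] r3c2's peers cover all but 1, so r3c2=1.
Step 29. [r8c5∈{2}] r8c5's peers cover all but 2, so r8c5=2.
Step 30. [r7c6∈{6}] r7c6's peers cover all but 6. So r7c6=6.
Step 31. [r2c5∈{6}] only 6 remains possible at r2c5, so r2c5=6.
Step 32. [r4c5∈{3}] only 3 remains possible at r4c5, so r4c5=3.
Step 33. [r1c4∈{8}] r1c4 has the single candidate 8 ⇒ r1c4=8.
Step 34. [r9c7∈{2}] nothing but 2 survives at r9c7 ⇒ r9c7=2.
Step 35. [r1c5∈{7}] only 7 remains possible at r1c5. So r1c5=7.
Step 36. [r6c5∈{1}] r6c5's peers cover all but 1, so r6c5=1.
Step 37. [r6c6∈{5}] r6c6 has the single candidate 5 ⇒ r6c6=5.
Step 38. [r7c8∈{5}] r7c8's peers cover all but 5, so r7c8=5.

Answer: 3 9 5 8 7 4 6 1 2 / 7 4 2 3 6 1 9 8 5 / 6 1 8 2 5 9 4 3 7 / 8 5 4 7 3 2 1 9 6 / 2 6 1 9 4 8 5 7 3 / 9 3 7 6 1 5 8 2 4 / 1 2 3 4 8 6 7 5 9 / 4 8 9 5 2 7 3 6 1 / 5 7 6 1 9 3 2 4 8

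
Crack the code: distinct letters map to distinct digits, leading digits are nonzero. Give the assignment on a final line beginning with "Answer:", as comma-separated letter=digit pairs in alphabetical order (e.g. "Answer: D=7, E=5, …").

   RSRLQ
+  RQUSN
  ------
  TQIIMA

Step 1. [col 1: Q + N ≡ A (mod 10)] A=6 is one option consistent with column 1 (Q + N ≡ A (mod 10), carry-in 0) — take it. So A=6.
Step 2. [col 1: Q + N ≡ A (mod 10)] Q=7 is one option consistent with column 1 (Q + N ≡ A (mod 10), carry-in 0) — take it, so Q=7.
Step 3. [col 1: Q + N ≡ A (mod 10)] in column 1 we have Q+N≡A with carry-in 0; given Q=7, A=6 and digits 6,7 already taken and all letters distinct, that pins N to 9 ⇒ N=9.
Step 4. [col 2: L + S ≡ M (mod 10)] S=4 is one option consistent with column 2 (L + S ≡ M (mod 10), carry-in 1) — take it, so S=4.
Step 5. [col 2: L + S ≡ M (mod 10)] several values work for L in column 2 (L + S ≡ M (mod 10), carry-in 1); try L=5. So L=5.
Step 6. [col 2: L + S ≡ M (mod 10)] from column 2 (L=5, S=4, carry-in 1, digits 4,5,6,7,9 already taken and all letters distinct): M must equal 0, so M=0.
Step 7. [col 3: R + U ≡ I (mod 10)] column 3 (R + U ≡ I (mod 10), carry-in 1) doesn't pin I yet; pick I=2 and continue, so I=2.
Step 8. [col 3: R + U ≡ I (mod 10)] column 3 (R + U ≡ I (mod 10), carry-in 1) doesn't pin R yet; pick R=8 and continue, so R=8.
Step 9. [T] the sum has 6 digits but both addends have 5; that extra leading digit T is the final carry, namely 1 ⇒ T=1.
Step 10. [col 3: R + U ≡ I (mod 10)] column 3 reads R+U+carry(1)=I with R=8, I=2; with digits 0,1,2,4,5,6,7,8,9 already taken and all letters distinct, the only value for U is 3 ⇒ U=3.

Answer: A=6, I=2, L=5, M=0, N=9, Q=7, R=8, S=4, T=1, U=3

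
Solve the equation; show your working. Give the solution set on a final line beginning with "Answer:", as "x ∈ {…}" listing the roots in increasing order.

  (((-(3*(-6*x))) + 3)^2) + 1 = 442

Step 1. [(((-(3*(-6*x))) + 3)^2) + 1 = 442] 1 comes off first (subtract 1), so sub: ((-(3*(-6*x))) + 3)^2 = 441.
Step 2. [((-(3*(-6*x))) + 3)^2 = 441] 441 ≥ 0, LHS is (·)² — take ±√ ⇒ sqrt: (-(3*(-6*x))) + 3 = 21 or -21.
Step 3. [(-(3*(-6*x))) + 3 = 21 or -21] +3 is outermost — subtract 3 both sides, so sub: -(3*(-6*x)) = 18 or -24.
Step 4. [-(3*(-6*x)) = 18 or -24] flip signs both sides, so neg: 3*(-6*x) = -18 or 24.
Step 5. [3*(-6*x) = -18 or 24] 3 out front; divide by 3. So div: -6*x = -6 or 8.
Step 6. [-6*x = -6 or 8] -6 out front; divide by -6, so div: x = 1 or -4/3.

Answer: x ∈ {-4/3, 1}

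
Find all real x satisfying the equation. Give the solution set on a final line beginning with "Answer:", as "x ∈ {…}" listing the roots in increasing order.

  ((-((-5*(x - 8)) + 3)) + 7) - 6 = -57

Step 1. [((-((-5*(x - 8)) + 3)) + 7) - 6 = -57] add 6: x sits inside (… - 6), so sub: (-((-5*(x - 8)) + 3)) + 7 = -51.
Step 2. [(-((-5*(x - 8)) + 3)) + 7 = -51] +7 is outermost — subtract 7 both sides, so sub: -((-5*(x - 8)) + 3) = -58.
Step 3. [-((-5*(x - 8)) + 3) = -58] flip signs both sides, so neg: (-5*(x - 8)) + 3 = 58.
Step 4. [(-5*(x - 8)) + 3 = 58] subtract 3: x sits inside (… + 3) ⇒ sub: -5*(x - 8) = 55.
Step 5. [-5*(x - 8) = 55] -5 out front; divide by -5. So div: x - 8 = -11.
Step 6. [x - 8 = -11] the outer -8 inverts by adding 8, so sub: x = -3.

Answer: x ∈ {-3}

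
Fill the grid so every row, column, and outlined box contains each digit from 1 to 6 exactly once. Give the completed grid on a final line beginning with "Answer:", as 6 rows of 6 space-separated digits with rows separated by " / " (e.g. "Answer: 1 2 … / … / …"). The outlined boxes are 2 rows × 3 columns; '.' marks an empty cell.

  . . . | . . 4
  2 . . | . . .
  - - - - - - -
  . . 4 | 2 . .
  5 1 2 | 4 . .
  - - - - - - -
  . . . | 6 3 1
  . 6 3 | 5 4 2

Step 1. [r4c5∈{6}] r4c5's peers cover all but 6. So r4c5=6.
Step 2. [r3c2∈{3}] r3c2's peers cover all but 3, so r3c2=3.
Step 3. [r1c2∈{5}] only 5 remains possible at r1c2, so r1c2=5.
Step 4. [r2c6∈{3,5,6}] 6 has one home in col 6: r2c6. So r2c6=6.
Step 5. [r2c3∈{1}] r2c3's peers cover all but 1. So r2c3=1.
Step 6. [r1c1∈{3,6}] r1c1 is the only open cell in col 1 admitting 3. So r1c1=3.
Step 7. [r3c5∈{1,5}] across row 3, 1 lands solely at r3c5, so r3c5=1.
Step 8. [r5c2∈{2,4}] in row 5, 2 fits only at r5c2. So r5c2=2.
Step 9. [r2c4∈{3}] r2c4 has the single candidate 3. So r2c4=3.
Step 10. [r1c5∈{2}] r1c5 is down to just 2. So r1c5=2.
Step 11. [r3c1∈{6}] only 6 remains possible at r3c1. So r3c1=6.
Step 12. [r3c6∈{5}] r3c6 is down to just 5, so r3c6=5.
Step 13. [r6c1∈{1}] only 1 remains possible at r6c1 ⇒ r6c1=1.
Step 14. [r1c3∈{6}] only 6 remains possible at r1c3 ⇒ r1c3=6.
Step 15. [r4c6∈{3}] nothing but 3 survives at r4c6, so r4c6=3.
Step 16. [r2c2∈{4}] r2c2 is down to just 4. So r2c2=4.
Step 17. [r1c4∈{1}] only 1 remains possible at r1c4 ⇒ r1c4=1.
Step 18. [r2c5∈{5}] nothing but 5 survives at r2c5 ⇒ r2c5=5.
Step 19. [r5c1∈{4}] r5c1's peers cover all but 4 ⇒ r5c1=4.
Step 20. [r5c3∈{5}] r5c3 has the single candidate 5, so r5c3=5.

Answer: 3 5 6 1 2 4 / 2 4 1 3 5 6 / 6 3 4 2 1 5 / 5 1 2 4 6 3 / 4 2 5 6 3 1 / 1 6 3 5 4 2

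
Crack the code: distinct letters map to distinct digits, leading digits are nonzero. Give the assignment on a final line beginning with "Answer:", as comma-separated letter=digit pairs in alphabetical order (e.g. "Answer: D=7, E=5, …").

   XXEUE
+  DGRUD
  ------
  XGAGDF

Step 1. [col 1: E + D ≡ F (mod 10)] no forcing yet in column 1 (carry-in 0); D=9 is free and consistent — try it, so D=9.
Step 2. [col 1: E + D ≡ F (mod 10)] F=6 is one option consistent with column 1 (E + D ≡ F (mod 10), carry-in 0) — take it ⇒ F=6.
Step 3. [col 1: E + D ≡ F (mod 10)] from column 1 (D=9, F=6, carry-in 0, digits 6,9 already taken and all letters distinct): E must equal 7 ⇒ E=7.
Step 4. [col 2: U + U ≡ D (mod 10)] column 2: given D=9, carry-in 1, and digits 6,7,9 already taken and all letters distinct, U+U≡D (mod 10) forces U=4. So U=4.
Step 5. [col 3: E + R ≡ G (mod 10)] no forcing yet in column 3 (carry-in 0); R=3 is free and consistent — try it. So R=3.
Step 6. [col 3: E + R ≡ G (mod 10)] column 3 reads E+R+carry(0)=G with E=7, R=3; with digits 3,4,6,7,9 already taken and all letters distinct, the only value for G is 0. So G=0.
Step 7. [col 4: X + G ≡ A (mod 10)] column 4: given G=0, carry-in 1, and digits 0,3,4,6,7,9 already taken and all letters distinct, X+G≡A (mod 10) forces A=2, so A=2.
Step 8. [col 4: X + G ≡ A (mod 10)] from column 4 (G=0, A=2, carry-in 1, digits 0,2,3,4,6,7,9 already taken and all letters distinct): X must equal 1. So X=1.

Answer: A=2, D=9, E=7, F=6, G=0, R=3, U=4, X=1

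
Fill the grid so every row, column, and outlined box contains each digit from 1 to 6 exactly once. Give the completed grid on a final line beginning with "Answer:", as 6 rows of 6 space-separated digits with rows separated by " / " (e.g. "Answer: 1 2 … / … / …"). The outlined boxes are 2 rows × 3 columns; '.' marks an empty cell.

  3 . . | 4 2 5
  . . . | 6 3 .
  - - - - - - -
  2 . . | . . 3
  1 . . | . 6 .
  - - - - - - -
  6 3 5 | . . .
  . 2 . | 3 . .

Step 1. [r6c3∈{1,4}] across box 5, 1 lands solely at r6c3 ⇒ r6c3=1.
Step 2. [r6c1∈{4}] r6c1's peers cover all but 4 ⇒ r6c1=4.
Step 3. [r1c2∈{1,6}] in row 1, 1 fits only at r1c2 ⇒ r1c2=1.
Step 4. [r3c2∈{4,5,6}] in col 2, 6 fits only at r3c2, so r3c2=6.
Step 5. [r3c3∈{4}] r3c3's peers cover all but 4. So r3c3=4.
Step 6. [r4c6∈{2,4}] row 4 places 4 nowhere but r4c6. So r4c6=4.
Step 7. [r4c4∈{2,5}] 2 has one home in row 4: r4c4. So r4c4=2.
Step 8. [r5c4∈{1}] r5c4's peers cover all but 1. So r5c4=1.
Step 9. [r3c5∈{1,5}] r3c5 is the only open cell in row 3 admitting 1. So r3c5=1.
Step 10. [r2c1∈{5}] r2c1 is down to just 5. So r2c1=5.
Step 11. [r4c2∈{5}] r4c2's peers cover all but 5 ⇒ r4c2=5.
Step 12. [r2c3∈{2}] r2c3 has the single candidate 2. So r2c3=2.
Step 13. [r1c3∈{6}] nothing but 6 survives at r1c3. So r1c3=6.
Step 14. [r2c2∈{4}] nothing but 4 survives at r2c2 ⇒ r2c2=4.
Step 15. [r2c6∈{1}] r2c6 is down to just 1 ⇒ r2c6=1.
Step 16. [r6c5∈{5}] r6c5's peers cover all but 5, so r6c5=5.
Step 17. [r3c4∈{5}] r3c4 is down to just 5 ⇒ r3c4=5.
Step 18. [r5c6∈{2}] nothing but 2 survives at r5c6, so r5c6=2.
Step 19. [r6c6∈{6}] only 6 remains possible at r6c6 ⇒ r6c6=6.
Step 20. [r4c3∈{3}] only 3 remains possible at r4c3 ⇒ r4c3=3.
Step 21. [r5c5∈{4}] r5c5's peers cover all but 4, so r5c5=4.

Answer: 3 1 6 4 2 5 / 5 4 2 6 3 1 / 2 6 4 5 1 3 / 1 5 3 2 6 4 / 6 3 5 1 4 2 / 4 2 1 3 5 6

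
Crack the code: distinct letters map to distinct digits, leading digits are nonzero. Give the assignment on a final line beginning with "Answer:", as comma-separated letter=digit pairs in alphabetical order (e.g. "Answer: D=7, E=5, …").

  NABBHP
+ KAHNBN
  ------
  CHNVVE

Step 1. [col 1: P + N ≡ E (mod 10)] several values work for E in column 1 (P + N ≡ E (mod 10), carry-in 0); try E=0. So E=0.
Step 2. [col 1: P + N ≡ E (mod 10)] P=7 is one option consistent with column 1 (P + N ≡ E (mod 10), carry-in 0) — take it ⇒ P=7.
Step 3. [col 1: P + N ≡ E (mod 10)] column 1: given P=7, E=0, carry-in 0, and digits 0,7 already taken and all letters distinct, P+N≡E (mod 10) forces N=3. So N=3.
Step 4. [col 2: H + B ≡ V (mod 10)] several values work for H in column 2 (H + B ≡ V (mod 10), carry-in 1); try H=2, so H=2.
Step 5. [col 2: H + B ≡ V (mod 10)] B=1 is one option consistent with column 2 (H + B ≡ V (mod 10), carry-in 1) — take it, so B=1.
Step 6. [col 2: H + B ≡ V (mod 10)] from column 2 (H=2, B=1, carry-in 1, digits 0,1,2,3,7 already taken and all letters distinct): V must equal 4, so V=4.
Step 7. [col 5: A + A ≡ H (mod 10)] from column 5 (H=2, carry-in 0, digits 0,1,2,3,4,7 already taken and all letters distinct): A must equal 6, so A=6.
Step 8. [col 6: N + K ≡ C (mod 10)] from column 6 (N=3, carry-in 1, digits 0,1,2,3,4,6,7 already taken and all letters distinct): K must equal 5, so K=5.
Step 9. [col 6: N + K ≡ C (mod 10)] column 6: given N=3, K=5, carry-in 1, and digits 0,1,2,3,4,5,6,7 already taken and all letters distinct, N+K≡C (mod 10) forces C=9 ⇒ C=9.

Answer: A=6, B=1, C=9, E=0, H=2, K=5, N=3, P=7, V=4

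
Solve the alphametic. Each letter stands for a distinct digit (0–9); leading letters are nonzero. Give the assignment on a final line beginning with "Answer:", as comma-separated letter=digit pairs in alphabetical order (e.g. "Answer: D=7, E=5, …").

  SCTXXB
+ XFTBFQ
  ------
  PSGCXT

Step 1. [col 1: B + Q ≡ T (mod 10)] several values work for B in column 1 (B + Q ≡ T (mod 10), carry-in 0); try B=2 ⇒ B=2.
Step 2. [col 1: B + Q ≡ T (mod 10)] column 1 (B + Q ≡ T (mod 10), carry-in 0) doesn't pin T yet; pick T=9 and continue, so T=9.
Step 3. [col 1: B + Q ≡ T (mod 10)] from column 1 (B=2, T=9, carry-in 0, digits 2,9 already taken and all letters distinct): Q must equal 7, so Q=7.
Step 4. [col 2: X + F ≡ X (mod 10)] in column 2 we have X+F≡X with carry-in 0; given nothing yet and digits 2,7,9 already taken and all letters distinct, that pins F to 0, so F=0.
Step 5. [col 2: X + F ≡ X (mod 10)] no forcing yet in column 2 (carry-in 0); X=1 is free and consistent — try it, so X=1.
Step 6. [col 3: X + B ≡ C (mod 10)] from column 3 (X=1, B=2, carry-in 0, digits 0,1,2,7,9 already taken and all letters distinct): C must equal 3 ⇒ C=3.
Step 7. [col 4: T + T ≡ G (mod 10)] column 4 reads T+T+carry(0)=G with T=9; with digits 0,1,2,3,7,9 already taken and all letters distinct, the only value for G is 8. So G=8.
Step 8. [col 5: C + F ≡ S (mod 10)] column 5 reads C+F+carry(1)=S with C=3, F=0; with digits 0,1,2,3,7,8,9 already taken and all letters distinct, the only value for S is 4, so S=4.
Step 9. [col 6: S + X ≡ P (mod 10)] in column 6 we have S+X≡P with carry-in 0; given S=4, X=1 and digits 0,1,2,3,4,7,8,9 already taken and all letters distinct, that pins P to 5, so P=5.

Answer: B=2, C=3, F=0, G=8, P=5, Q=7, S=4, T=9, X=1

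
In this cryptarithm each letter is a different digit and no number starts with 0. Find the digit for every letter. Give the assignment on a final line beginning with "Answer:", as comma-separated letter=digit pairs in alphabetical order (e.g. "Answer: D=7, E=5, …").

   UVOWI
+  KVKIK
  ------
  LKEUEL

Step 1. [col 1: I + K ≡ L (mod 10)] no forcing yet in column 1 (carry-in 0); I=5 is free and consistent — try it, so I=5.
Step 2. [col 1: I + K ≡ L (mod 10)] column 1 (I + K ≡ L (mod 10), carry-in 0) doesn't pin K yet; pick K=6 and continue, so K=6.
Step 3. [col 1: I + K ≡ L (mod 10)] in column 1 we have I+K≡L with carry-in 0; given I=5, K=6 and digits 5,6 already taken and all letters distinct, that pins L to 1, so L=1.
Step 4. [col 2: W + I ≡ E (mod 10)] several values work for E in column 2 (W + I ≡ E (mod 10), carry-in 1); try E=4 ⇒ E=4.
Step 5. [col 2: W + I ≡ E (mod 10)] column 2: given I=5, E=4, carry-in 1, and digits 1,4,5,6 already taken and all letters distinct, W+I≡E (mod 10) forces W=8, so W=8.
Step 6. [col 3: O + K ≡ U (mod 10)] several values work for U in column 3 (O + K ≡ U (mod 10), carry-in 1); try U=9, so U=9.
Step 7. [col 3: O + K ≡ U (mod 10)] in column 3 we have O+K≡U with carry-in 1; given K=6, U=9 and digits 1,4,5,6,8,9 already taken and all letters distinct, that pins O to 2 ⇒ O=2.
Step 8. [col 4: V + V ≡ E (mod 10)] column 4 reads V+V+carry(0)=E with E=4; with digits 1,2,4,5,6,8,9 already taken and all letters distinct, the only value for V is 7. So V=7.

Answer: E=4, I=5, K=6, L=1, O=2, U=9, V=7, W=8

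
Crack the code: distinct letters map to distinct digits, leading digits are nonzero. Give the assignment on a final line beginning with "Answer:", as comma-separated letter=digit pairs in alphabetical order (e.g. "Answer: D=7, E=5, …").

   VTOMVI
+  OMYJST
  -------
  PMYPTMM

Step 1. [P] the sum has 7 digits but both addends have 6; that extra leading digit P is the final carry, namely 1, so P=1.
Step 2. [col 1: I + T ≡ M (mod 10)] column 1 (I + T ≡ M (mod 10), carry-in 0) doesn't pin I yet; pick I=9 and continue ⇒ I=9.
Step 3. [col 1: I + T ≡ M (mod 10)] T=3 is one option consistent with column 1 (I + T ≡ M (mod 10), carry-in 0) — take it, so T=3.
Step 4. [col 1: I + T ≡ M (mod 10)] in column 1 we have I+T≡M with carry-in 0; given I=9, T=3 and digits 1,3,9 already taken and all letters distinct, that pins M to 2 ⇒ M=2.
Step 5. [col 2: V + S ≡ M (mod 10)] V=7 is one option consistent with column 2 (V + S ≡ M (mod 10), carry-in 1) — take it, so V=7.
Step 6. [col 2: V + S ≡ M (mod 10)] in column 2 we have V+S≡M with carry-in 1; given V=7, M=2 and digits 1,2,3,7,9 already taken and all letters distinct, that pins S to 4 ⇒ S=4.
Step 7. [col 3: M + J ≡ T (mod 10)] from column 3 (M=2, T=3, carry-in 1, digits 1,2,3,4,7,9 already taken and all letters distinct): J must equal 0, so J=0.
Step 8. [col 4: O + Y ≡ P (mod 10)] column 4 (O + Y ≡ P (mod 10), carry-in 0) doesn't pin Y yet; pick Y=6 and continue ⇒ Y=6.
Step 9. [col 4: O + Y ≡ P (mod 10)] from column 4 (Y=6, P=1, carry-in 0, digits 0,1,2,3,4,6,7,9 already taken and all letters distinct): O must equal 5. So O=5.

Answer: I=9, J=0, M=2, O=5, P=1, S=4, T=3, V=7, Y=6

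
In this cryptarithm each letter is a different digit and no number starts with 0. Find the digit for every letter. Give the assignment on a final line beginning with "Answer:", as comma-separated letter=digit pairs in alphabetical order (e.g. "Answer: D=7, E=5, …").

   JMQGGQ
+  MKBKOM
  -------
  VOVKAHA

Step 1. [col 1: Q + M ≡ A (mod 10)] column 1 (Q + M ≡ A (mod 10), carry-in 0) doesn't pin A yet; pick A=7 and continue. So A=7.
Step 2. [col 1: Q + M ≡ A (mod 10)] no forcing yet in column 1 (carry-in 0); Q=9 is free and consistent — try it, so Q=9.
Step 3. [V] adding two 6-digit numbers gives at most 6+1 digits, and here it does — V is that final carry and must be 1 ⇒ V=1.
Step 4. [col 1: Q + M ≡ A (mod 10)] in column 1 we have Q+M≡A with carry-in 0; given Q=9, A=7 and digits 1,7,9 already taken and all letters distinct, that pins M to 8, so M=8.
Step 5. [col 2: G + O ≡ H (mod 10)] column 2 (G + O ≡ H (mod 10), carry-in 1) doesn't pin G yet; pick G=4 and continue, so G=4.
Step 6. [col 2: G + O ≡ H (mod 10)] several values work for H in column 2 (G + O ≡ H (mod 10), carry-in 1); try H=0 ⇒ H=0.
Step 7. [col 2: G + O ≡ H (mod 10)] in column 2 we have G+O≡H with carry-in 1; given G=4, H=0 and digits 0,1,4,7,8,9 already taken and all letters distinct, that pins O to 5, so O=5.
Step 8. [col 3: G + K ≡ A (mod 10)] column 3 reads G+K+carry(1)=A with G=4, A=7; with digits 0,1,4,5,7,8,9 already taken and all letters distinct, the only value for K is 2. So K=2.
Step 9. [col 4: Q + B ≡ K (mod 10)] column 4: given Q=9, K=2, carry-in 0, and digits 0,1,2,4,5,7,8,9 already taken and all letters distinct, Q+B≡K (mod 10) forces B=3, so B=3.
Step 10. [col 6: J + M ≡ O (mod 10)] in column 6 we have J+M≡O with carry-in 1; given M=8, O=5 and digits 0,1,2,3,4,5,7,8,9 already taken and all letters distinct, that pins J to 6 ⇒ J=6.

Answer: A=7, B=3, G=4, H=0, J=6, K=2, M=8, O=5, Q=9, V=1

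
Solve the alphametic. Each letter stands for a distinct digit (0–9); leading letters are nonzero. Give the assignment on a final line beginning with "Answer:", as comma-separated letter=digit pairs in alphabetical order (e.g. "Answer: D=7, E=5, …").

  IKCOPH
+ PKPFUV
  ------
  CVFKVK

Step 1. [col 1: H + V ≡ K (mod 10)] no forcing yet in column 1 (carry-in 0); H=1 is free and consistent — try it. So H=1.
Step 2. [col 1: H + V ≡ K (mod 10)] no forcing yet in column 1 (carry-in 0); K=8 is free and consistent — try it ⇒ K=8.
Step 3. [col 1: H + V ≡ K (mod 10)] in column 1 we have H+V≡K with carry-in 0; given H=1, K=8 and digits 1,8 already taken and all letters distinct, that pins V to 7. So V=7.
Step 4. [col 2: P + U ≡ V (mod 10)] P=3 is one option consistent with column 2 (P + U ≡ V (mod 10), carry-in 0) — take it, so P=3.
Step 5. [col 2: P + U ≡ V (mod 10)] column 2 reads P+U+carry(0)=V with P=3, V=7; with digits 1,3,7,8 already taken and all letters distinct, the only value for U is 4. So U=4.
Step 6. [col 3: O + F ≡ K (mod 10)] O=6 is one option consistent with column 3 (O + F ≡ K (mod 10), carry-in 0) — take it ⇒ O=6.
Step 7. [col 3: O + F ≡ K (mod 10)] column 3 reads O+F+carry(0)=K with O=6, K=8; with digits 1,3,4,6,7,8 already taken and all letters distinct, the only value for F is 2. So F=2.
Step 8. [col 4: C + P ≡ F (mod 10)] from column 4 (P=3, F=2, carry-in 0, digits 1,2,3,4,6,7,8 already taken and all letters distinct): C must equal 9 ⇒ C=9.
Step 9. [col 6: I + P ≡ C (mod 10)] from column 6 (P=3, C=9, carry-in 1, digits 1,2,3,4,6,7,8,9 already taken and all letters distinct): I must equal 5, so I=5.

Answer: C=9, F=2, H=1, I=5, K=8, O=6, P=3, U=4, V=7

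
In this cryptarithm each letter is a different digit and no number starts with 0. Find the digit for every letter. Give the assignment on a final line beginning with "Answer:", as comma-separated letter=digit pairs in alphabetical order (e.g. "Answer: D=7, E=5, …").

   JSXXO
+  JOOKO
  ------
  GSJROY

Step 1. [col 1: O + O ≡ Y (mod 10)] no forcing yet in column 1 (carry-in 0); O=3 is free and consistent — try it. So O=3.
Step 2. [G] the sum has 6 digits but both addends have 5; that extra leading digit G is the final carry, namely 1. So G=1.
Step 3. [col 1: O + O ≡ Y (mod 10)] from column 1 (O=3, carry-in 0, digits 1,3 already taken and all letters distinct): Y must equal 6. So Y=6.
Step 4. [col 2: X + K ≡ O (mod 10)] column 2 (X + K ≡ O (mod 10), carry-in 0) doesn't pin K yet; pick K=8 and continue, so K=8.
Step 5. [col 2: X + K ≡ O (mod 10)] from column 2 (K=8, O=3, carry-in 0, digits 1,3,6,8 already taken and all letters distinct): X must equal 5, so X=5.
Step 6. [col 3: X + O ≡ R (mod 10)] column 3: given X=5, O=3, carry-in 1, and digits 1,3,5,6,8 already taken and all letters distinct, X+O≡R (mod 10) forces R=9. So R=9.
Step 7. [col 4: S + O ≡ J (mod 10)] several values work for J in column 4 (S + O ≡ J (mod 10), carry-in 0); try J=7 ⇒ J=7.
Step 8. [col 4: S + O ≡ J (mod 10)] in column 4 we have S+O≡J with carry-in 0; given O=3, J=7 and digits 1,3,5,6,7,8,9 already taken and all letters distinct, that pins S to 4, so S=4.

Answer: G=1, J=7, K=8, O=3, R=9, S=4, X=5, Y=6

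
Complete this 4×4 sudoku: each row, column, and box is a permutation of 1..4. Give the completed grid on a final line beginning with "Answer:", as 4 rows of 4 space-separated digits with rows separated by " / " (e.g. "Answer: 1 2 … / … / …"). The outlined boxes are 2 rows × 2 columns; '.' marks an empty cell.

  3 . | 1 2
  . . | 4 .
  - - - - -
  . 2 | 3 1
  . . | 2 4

Step 1. [r2c2∈{1}] r2c2's peers cover all but 1 ⇒ r2c2=1.
Step 2. [r4c2∈{3}] nothing but 3 survives at r4c2 ⇒ r4c2=3.
Step 3. [r3c1∈{4}] only 4 remains possible at r3c1. So r3c1=4.
Step 4. [r2c4∈{3}] only 3 remains possible at r2c4 ⇒ r2c4=3.
Step 5. [r1c2∈{4}] r1c2 has the single candidate 4. So r1c2=4.
Step 6. [r4c1∈{1}] nothing but 1 survives at r4c1. So r4c1=1.
Step 7. [r2c1∈{2}] r2c1's peers cover all but 2 ⇒ r2c1=2.

Answer: 3 4 1 2 / 2 1 4 3 / 4 2 3 1 / 1 3 2 4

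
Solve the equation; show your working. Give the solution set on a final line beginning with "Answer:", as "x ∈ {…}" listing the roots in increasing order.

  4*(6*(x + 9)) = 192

Step 1. [4*(6*(x + 9)) = 192] leading coefficient 4: divide by 4. So div: 6*(x + 9) = 48.
Step 2. [6*(x + 9) = 48] 6·(inner) — divide through by 6, so div: x + 9 = 8.
Step 3. [x + 9 = 8] the outer +9 inverts by subtracting 9 ⇒ sub: x = -1.

Answer: x ∈ {-1}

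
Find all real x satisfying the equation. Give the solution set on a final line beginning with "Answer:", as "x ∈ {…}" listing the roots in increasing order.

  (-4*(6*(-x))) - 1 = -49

Step 1. [(-4*(6*(-x))) - 1 = -49] the outer -1 inverts by adding 1, so sub: -4*(6*(-x)) = -48.
Step 2. [-4*(6*(-x)) = -48] LHS = -4·(…); ÷-4 both sides ⇒ div: 6*(-x) = 12.
Step 3. [6*(-x) = 12] divide by the outer 6, so div: -x = 2.
Step 4. [-x = 2] LHS negated; negate both sides. So neg: x = -2.

Answer: x ∈ {-2}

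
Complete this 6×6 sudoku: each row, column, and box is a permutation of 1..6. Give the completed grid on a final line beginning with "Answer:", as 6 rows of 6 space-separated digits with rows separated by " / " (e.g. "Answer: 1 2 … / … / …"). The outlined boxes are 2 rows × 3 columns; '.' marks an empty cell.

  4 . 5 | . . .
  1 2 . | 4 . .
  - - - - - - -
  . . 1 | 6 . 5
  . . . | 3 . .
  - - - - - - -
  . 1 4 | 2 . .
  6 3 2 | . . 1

Step 1. [r4c6∈{2,4}] r4c6 is the only open cell in col 6 admitting 4, so r4c6=4.
Step 2. [r1c2∈{6}] r1c2 has the single candidate 6, so r1c2=6.
Step 3. [r2c5∈{3,5,6}] in row 2, 5 fits only at r2c5 ⇒ r2c5=5.
Step 4. [r3c5∈{2}] r3c5's peers cover all but 2, so r3c5=2.
Step 5. [r5c5∈{3,6}] 6 has one home in col 5: r5c5 ⇒ r5c5=6.
Step 6. [r1c5∈{1,3}] col 5 places 3 nowhere but r1c5, so r1c5=3.
Step 7. [r5c1∈{5}] nothing but 5 survives at r5c1, so r5c1=5.
Step 8. [r2c3∈{3}] nothing but 3 survives at r2c3, so r2c3=3.
Step 9. [r6c4∈{5}] r6c4 has the single candidate 5. So r6c4=5.
Step 10. [r2c6∈{6}] r2c6 has the single candidate 6. So r2c6=6.
Step 11. [r4c5∈{1}] r4c5's peers cover all but 1 ⇒ r4c5=1.
Step 12. [r3c1∈{3}] only 3 remains possible at r3c1, so r3c1=3.
Step 13. [r4c2∈{5}] nothing but 5 survives at r4c2. So r4c2=5.
Step 14. [r1c6∈{2}] nothing but 2 survives at r1c6 ⇒ r1c6=2.
Step 15. [r6c5∈{4}] r6c5 is down to just 4. So r6c5=4.
Step 16. [r5c6∈{3}] only 3 remains possible at r5c6, so r5c6=3.
Step 17. [r1c4∈{1}] r1c4 has the single candidate 1, so r1c4=1.
Step 18. [r3c2∈{4}] only 4 remains possible at r3c2 ⇒ r3c2=4.
Step 19. [r4c3∈{6}] r4c3 has the single candidate 6. So r4c3=6.
Step 20. [r4c1∈{2}] only 2 remains possible at r4c1, so r4c1=2.

Answer: 4 6 5 1 3 2 / 1 2 3 4 5 6 / 3 4 1 6 2 5 / 2 5 6 3 1 4 / 5 1 4 2 6 3 / 6 3 2 5 4 1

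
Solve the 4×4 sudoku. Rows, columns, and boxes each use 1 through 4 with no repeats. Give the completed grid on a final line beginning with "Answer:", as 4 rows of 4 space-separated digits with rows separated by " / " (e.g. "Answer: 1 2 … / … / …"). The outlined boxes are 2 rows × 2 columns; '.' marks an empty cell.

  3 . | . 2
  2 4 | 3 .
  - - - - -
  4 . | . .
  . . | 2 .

Step 1. [r3c3∈{1}] only 1 remains possible at r3c3. So r3c3=1.
Step 2. [r3c4∈{3}] r3c4 has the single candidate 3, so r3c4=3.
Step 3. [r4c2∈{1,3}] 3 has one home in row 4: r4c2. So r4c2=3.
Step 4. [r3c2∈{2}] r3c2 is down to just 2, so r3c2=2.
Step 5. [r1c3∈{4}] r1c3 has the single candidate 4, so r1c3=4.
Step 6. [r1c2∈{1}] r1c2 is down to just 1 ⇒ r1c2=1.
Step 7. [r4c4∈{4}] r4c4 has the single candidate 4, so r4c4=4.
Step 8. [r2c4∈{1}] r2c4 is down to just 1. So r2c4=1.
Step 9. [r4c1∈{1}] only 1 remains possible at r4c1, so r4c1=1.

Answer: 3 1 4 2 / 2 4 3 1 / 4 2 1 3 / 1 3 2 4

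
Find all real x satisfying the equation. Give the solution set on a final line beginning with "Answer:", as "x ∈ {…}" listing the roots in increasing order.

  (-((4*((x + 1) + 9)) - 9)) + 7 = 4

Step 1. [(-((4*((x + 1) + 9)) - 9)) + 7 = 4] +7 is outermost — subtract 7 both sides ⇒ sub: -((4*((x + 1) + 9)) - 9) = -3.
Step 2. [-((4*((x + 1) + 9)) - 9) = -3] flip signs both sides ⇒ neg: (4*((x + 1) + 9)) - 9 = 3.
Step 3. [(4*((x + 1) + 9)) - 9 = 3] 9 comes off first (add 9). So sub: 4*((x + 1) + 9) = 12.
Step 4. [4*((x + 1) + 9) = 12] LHS = 4·(…); ÷4 both sides ⇒ div: (x + 1) + 9 = 3.
Step 5. [(x + 1) + 9 = 3] peel the +9: subtract 9 from each side. So sub: x + 1 = -6.
Step 6. [x + 1 = -6] peel the +1: subtract 1 from each side, so sub: x = -7.

Answer: x ∈ {-7}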